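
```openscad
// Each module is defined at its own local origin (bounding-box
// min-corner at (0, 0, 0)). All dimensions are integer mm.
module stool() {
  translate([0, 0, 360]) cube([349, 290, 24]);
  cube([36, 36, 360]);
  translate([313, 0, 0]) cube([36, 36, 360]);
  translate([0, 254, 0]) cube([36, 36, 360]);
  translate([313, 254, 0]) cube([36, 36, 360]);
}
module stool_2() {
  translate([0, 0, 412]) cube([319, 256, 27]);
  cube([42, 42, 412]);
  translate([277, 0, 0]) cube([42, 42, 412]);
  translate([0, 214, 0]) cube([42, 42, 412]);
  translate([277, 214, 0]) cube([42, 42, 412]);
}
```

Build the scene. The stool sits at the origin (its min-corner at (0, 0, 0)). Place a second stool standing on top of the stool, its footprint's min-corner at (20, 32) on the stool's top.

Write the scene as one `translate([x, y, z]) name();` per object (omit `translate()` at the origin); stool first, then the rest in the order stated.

stool();
translate([20, 32, 384]) stool_2();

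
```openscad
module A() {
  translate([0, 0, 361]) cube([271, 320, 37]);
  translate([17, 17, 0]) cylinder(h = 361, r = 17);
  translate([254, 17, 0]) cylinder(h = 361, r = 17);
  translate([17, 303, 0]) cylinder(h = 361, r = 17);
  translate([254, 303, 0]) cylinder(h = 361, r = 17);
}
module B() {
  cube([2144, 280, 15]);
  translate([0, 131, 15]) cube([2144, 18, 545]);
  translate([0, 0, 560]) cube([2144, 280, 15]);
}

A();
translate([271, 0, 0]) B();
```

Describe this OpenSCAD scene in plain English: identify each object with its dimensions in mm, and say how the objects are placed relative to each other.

A is a simple wooden stool: a rectangular seat 271 mm (x) by 320 mm (y), 37 mm thick, top face at z = 398 mm, on four round legs, each 34 mm in diameter. The legs rest on z = 0, each leg's axis is inset half a diameter from the nearest pair of seat edges (so the leg's bounding box is flush with the corner).

B is an I-beam lying along x, 2144 mm long. Overall section height 575 mm. Two flanges 280 mm wide (y) and 15 mm thick, one on the floor and one at the top; a web 18 mm thick runs between them, centred on the flange width.

The I-beam is against the stool's +x side, with their −y faces flush.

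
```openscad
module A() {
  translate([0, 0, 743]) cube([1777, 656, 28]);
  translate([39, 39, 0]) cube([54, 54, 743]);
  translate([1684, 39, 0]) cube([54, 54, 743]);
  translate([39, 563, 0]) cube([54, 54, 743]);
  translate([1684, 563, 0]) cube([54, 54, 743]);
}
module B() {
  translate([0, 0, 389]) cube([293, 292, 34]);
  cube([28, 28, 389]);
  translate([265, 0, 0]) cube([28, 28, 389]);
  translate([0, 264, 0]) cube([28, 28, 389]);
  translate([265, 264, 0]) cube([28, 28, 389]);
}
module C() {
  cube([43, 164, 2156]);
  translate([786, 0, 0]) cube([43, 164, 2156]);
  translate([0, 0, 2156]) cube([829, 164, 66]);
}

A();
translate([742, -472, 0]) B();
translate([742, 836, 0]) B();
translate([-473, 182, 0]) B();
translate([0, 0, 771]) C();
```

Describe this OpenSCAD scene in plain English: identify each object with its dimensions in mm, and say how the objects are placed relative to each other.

A is a rectangular dining table. The top is 1777×656×28 mm with its upper surface at z = 771 mm. It stands on four 54×54 mm square legs, each inset 39 mm from the nearest pair of top edges, running from the floor to the underside of the top.

B is a four-legged stool. The seat is 293×292 mm, 34 mm thick, top at z = 423 mm. It stands on four square legs, each 28×28 mm in cross-section, from z = 0 to the seat underside, each flush with a corner of the seat.

C is a door frame. The clear opening is 743 mm wide and 2156 mm high. Two 43 mm wide jambs, 164 mm deep, stand either side of the opening from the floor to the top of the opening. A 66 mm thick head sits across the top of both jambs, spanning the full outside width of the frame.

Three stools sit around the table at the −y, +y, −x sides. The door frame is on top of the table.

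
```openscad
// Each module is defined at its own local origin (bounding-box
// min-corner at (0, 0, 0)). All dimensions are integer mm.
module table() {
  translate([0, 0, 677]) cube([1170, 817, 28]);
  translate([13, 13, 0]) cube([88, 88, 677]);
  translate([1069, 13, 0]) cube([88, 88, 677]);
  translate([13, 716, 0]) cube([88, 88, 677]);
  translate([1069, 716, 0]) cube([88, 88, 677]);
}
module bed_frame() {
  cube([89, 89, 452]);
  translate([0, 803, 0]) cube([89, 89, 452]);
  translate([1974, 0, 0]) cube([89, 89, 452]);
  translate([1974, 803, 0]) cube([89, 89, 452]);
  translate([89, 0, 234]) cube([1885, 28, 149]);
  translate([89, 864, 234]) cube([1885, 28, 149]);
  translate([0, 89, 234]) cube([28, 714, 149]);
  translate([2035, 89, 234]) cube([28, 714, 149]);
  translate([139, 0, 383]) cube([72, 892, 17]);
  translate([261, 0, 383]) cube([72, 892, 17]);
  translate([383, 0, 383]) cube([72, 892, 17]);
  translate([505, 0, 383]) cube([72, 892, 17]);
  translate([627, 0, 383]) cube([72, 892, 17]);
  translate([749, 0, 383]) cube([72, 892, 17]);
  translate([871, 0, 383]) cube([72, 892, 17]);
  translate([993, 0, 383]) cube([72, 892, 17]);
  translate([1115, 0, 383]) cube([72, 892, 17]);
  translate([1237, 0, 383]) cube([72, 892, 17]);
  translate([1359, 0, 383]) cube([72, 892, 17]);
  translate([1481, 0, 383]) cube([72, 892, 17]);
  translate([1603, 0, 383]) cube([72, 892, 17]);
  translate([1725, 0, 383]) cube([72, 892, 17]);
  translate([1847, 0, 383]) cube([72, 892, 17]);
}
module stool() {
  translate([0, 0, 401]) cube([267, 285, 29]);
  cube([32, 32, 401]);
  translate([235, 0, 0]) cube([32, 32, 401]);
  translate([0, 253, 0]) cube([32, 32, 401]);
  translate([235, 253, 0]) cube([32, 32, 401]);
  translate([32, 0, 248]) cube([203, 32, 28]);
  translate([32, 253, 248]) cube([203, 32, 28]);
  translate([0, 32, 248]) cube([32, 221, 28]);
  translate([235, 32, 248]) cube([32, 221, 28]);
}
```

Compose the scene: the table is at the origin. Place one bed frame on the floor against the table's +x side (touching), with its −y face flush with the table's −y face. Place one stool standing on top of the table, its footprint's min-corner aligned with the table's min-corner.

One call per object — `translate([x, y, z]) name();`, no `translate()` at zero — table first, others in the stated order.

table();
translate([1170, 0, 0]) bed_frame();
translate([0, 0, 705]) stool();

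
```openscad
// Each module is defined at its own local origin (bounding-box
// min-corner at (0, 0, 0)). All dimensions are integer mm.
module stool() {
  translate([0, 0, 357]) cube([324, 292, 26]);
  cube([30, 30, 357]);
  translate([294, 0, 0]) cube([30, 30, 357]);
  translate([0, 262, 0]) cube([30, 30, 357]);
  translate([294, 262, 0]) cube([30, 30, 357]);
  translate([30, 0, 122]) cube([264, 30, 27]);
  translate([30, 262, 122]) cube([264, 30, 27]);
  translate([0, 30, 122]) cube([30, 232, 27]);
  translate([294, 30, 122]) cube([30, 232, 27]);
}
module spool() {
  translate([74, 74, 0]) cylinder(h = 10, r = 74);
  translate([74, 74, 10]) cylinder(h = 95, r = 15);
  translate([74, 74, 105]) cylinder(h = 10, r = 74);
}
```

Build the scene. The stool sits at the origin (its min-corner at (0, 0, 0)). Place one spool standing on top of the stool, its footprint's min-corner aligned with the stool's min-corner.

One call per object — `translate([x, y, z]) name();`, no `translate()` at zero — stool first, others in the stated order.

stool();
translate([0, 0, 383]) spool();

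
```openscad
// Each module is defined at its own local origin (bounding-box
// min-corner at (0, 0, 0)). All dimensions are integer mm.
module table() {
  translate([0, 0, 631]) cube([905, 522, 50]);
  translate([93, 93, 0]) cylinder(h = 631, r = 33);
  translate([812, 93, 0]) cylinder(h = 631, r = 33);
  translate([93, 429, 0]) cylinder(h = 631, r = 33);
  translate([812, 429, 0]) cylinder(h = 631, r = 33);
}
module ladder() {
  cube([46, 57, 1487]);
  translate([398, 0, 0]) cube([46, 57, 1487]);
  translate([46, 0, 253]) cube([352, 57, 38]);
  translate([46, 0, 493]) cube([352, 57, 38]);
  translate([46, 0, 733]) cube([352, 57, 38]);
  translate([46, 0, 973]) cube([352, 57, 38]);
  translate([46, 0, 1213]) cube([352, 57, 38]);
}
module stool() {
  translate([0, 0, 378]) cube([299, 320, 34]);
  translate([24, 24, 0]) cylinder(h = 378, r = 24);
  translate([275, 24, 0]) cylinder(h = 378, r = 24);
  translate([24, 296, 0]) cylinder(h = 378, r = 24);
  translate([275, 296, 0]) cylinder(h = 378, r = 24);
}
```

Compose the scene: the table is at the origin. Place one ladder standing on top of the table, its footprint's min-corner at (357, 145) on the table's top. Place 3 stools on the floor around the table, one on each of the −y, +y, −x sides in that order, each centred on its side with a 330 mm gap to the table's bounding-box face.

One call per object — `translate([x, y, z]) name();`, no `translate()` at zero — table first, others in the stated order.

table();
translate([357, 145, 681]) ladder();
translate([303, -650, 0]) stool();
translate([303, 852, 0]) stool();
translate([-629, 101, 0]) stool();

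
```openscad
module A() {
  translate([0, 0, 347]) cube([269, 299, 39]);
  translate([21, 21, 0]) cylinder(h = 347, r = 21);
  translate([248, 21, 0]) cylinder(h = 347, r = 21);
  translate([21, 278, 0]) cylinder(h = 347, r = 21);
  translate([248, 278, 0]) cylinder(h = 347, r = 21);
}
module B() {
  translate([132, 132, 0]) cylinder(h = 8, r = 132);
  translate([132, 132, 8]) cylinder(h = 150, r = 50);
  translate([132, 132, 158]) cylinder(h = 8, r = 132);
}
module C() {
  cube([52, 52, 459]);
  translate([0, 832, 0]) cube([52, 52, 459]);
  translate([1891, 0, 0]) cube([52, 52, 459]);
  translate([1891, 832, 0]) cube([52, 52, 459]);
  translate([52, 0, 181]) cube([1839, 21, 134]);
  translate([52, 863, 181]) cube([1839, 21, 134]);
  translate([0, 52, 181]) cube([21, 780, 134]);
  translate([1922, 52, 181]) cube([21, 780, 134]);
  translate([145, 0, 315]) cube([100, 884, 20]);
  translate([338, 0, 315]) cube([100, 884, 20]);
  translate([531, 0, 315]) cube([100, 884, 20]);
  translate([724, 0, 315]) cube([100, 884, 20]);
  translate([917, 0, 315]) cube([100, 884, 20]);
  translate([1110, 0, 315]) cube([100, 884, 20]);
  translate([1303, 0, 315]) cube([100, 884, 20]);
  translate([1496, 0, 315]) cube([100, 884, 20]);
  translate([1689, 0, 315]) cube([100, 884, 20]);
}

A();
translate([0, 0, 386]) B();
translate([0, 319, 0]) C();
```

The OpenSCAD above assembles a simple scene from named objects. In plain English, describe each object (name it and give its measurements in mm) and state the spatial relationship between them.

A is a four-legged stool. The seat is 269×299 mm, 39 mm thick, top at z = 386 mm. It stands on four round legs, each 42 mm in diameter, from z = 0 to the seat underside, each leg's axis is inset half a diameter from the nearest pair of seat edges (so the leg's bounding box is flush with the corner).

B is a spool: two coaxial disc flanges of radius 132 mm and thickness 8 mm, joined by a core cylinder of radius 50 mm and height 150 mm. The lower flange rests on z = 0 and the three cylinders share a vertical axis.

C is a bed frame 1943 mm long (x) by 884 mm wide (y). Four 52×52 mm corner posts, 459 mm tall, at the corners of the footprint. Four rails of 21 mm thickness and 134 mm height run between adjacent posts with their undersides at z = 181 mm, their outer faces flush with the outside of the frame (the two x-running rails run between the posts' inner faces; the two y-running rails run between the posts' inner faces). 9 slats, each 100 mm wide (x) and 20 mm thick, lie across the top of the two x-running rails, running the full 884 mm width of the frame in y; the slats are evenly spaced along x between the inner faces of the end posts with equal gaps (rounded down to the nearest mm) at the −x end and between each pair — any rounding remainder accumulates at the +x end.

The spool is on top of the stool. The bed frame is on the floor beside the stool on its +y side.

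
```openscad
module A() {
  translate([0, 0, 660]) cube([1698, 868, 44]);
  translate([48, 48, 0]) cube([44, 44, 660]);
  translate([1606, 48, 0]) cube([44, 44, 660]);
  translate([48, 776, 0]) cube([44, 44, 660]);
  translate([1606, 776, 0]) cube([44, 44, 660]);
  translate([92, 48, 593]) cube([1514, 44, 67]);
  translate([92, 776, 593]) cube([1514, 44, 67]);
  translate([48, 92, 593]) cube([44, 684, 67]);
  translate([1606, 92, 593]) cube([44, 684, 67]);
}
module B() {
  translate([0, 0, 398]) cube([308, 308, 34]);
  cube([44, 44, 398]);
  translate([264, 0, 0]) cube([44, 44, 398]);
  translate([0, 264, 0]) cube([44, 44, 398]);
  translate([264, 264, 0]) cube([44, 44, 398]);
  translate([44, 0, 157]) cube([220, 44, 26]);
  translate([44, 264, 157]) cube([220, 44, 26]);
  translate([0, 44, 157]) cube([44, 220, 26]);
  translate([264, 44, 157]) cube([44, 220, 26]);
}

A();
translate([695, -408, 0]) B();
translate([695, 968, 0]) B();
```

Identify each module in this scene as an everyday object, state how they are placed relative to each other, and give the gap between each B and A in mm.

A is a table. B is a stool. Two stools sit around the table at the −y, +y sides. The gap between each stool and the table is 100 mm.

Each stool's nearest face is 100 mm from the table's bounding box.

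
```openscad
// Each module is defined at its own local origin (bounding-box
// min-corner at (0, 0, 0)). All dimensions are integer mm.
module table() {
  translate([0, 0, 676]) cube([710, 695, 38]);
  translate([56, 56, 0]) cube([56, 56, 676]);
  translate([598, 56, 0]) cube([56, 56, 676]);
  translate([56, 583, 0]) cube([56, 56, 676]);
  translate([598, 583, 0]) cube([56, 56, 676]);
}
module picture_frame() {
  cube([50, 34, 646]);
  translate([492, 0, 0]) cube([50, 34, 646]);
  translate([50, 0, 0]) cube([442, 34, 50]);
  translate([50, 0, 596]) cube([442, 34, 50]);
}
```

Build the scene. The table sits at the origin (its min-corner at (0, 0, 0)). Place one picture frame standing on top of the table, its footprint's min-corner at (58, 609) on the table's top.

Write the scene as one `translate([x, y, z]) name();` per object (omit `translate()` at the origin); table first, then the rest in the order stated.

table();
translate([58, 609, 714]) picture_frame();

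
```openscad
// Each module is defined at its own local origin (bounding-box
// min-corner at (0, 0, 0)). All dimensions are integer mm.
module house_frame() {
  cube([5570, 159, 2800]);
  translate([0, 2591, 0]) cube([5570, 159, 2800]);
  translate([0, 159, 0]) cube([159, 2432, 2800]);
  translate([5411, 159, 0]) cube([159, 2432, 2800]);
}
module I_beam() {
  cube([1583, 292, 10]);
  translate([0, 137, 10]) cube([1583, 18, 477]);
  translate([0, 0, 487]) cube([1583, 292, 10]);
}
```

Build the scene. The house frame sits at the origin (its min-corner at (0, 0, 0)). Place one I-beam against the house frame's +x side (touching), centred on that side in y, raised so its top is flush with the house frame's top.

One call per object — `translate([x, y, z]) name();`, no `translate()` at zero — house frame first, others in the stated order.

house_frame();
translate([5570, 1229, 2303]) I_beam();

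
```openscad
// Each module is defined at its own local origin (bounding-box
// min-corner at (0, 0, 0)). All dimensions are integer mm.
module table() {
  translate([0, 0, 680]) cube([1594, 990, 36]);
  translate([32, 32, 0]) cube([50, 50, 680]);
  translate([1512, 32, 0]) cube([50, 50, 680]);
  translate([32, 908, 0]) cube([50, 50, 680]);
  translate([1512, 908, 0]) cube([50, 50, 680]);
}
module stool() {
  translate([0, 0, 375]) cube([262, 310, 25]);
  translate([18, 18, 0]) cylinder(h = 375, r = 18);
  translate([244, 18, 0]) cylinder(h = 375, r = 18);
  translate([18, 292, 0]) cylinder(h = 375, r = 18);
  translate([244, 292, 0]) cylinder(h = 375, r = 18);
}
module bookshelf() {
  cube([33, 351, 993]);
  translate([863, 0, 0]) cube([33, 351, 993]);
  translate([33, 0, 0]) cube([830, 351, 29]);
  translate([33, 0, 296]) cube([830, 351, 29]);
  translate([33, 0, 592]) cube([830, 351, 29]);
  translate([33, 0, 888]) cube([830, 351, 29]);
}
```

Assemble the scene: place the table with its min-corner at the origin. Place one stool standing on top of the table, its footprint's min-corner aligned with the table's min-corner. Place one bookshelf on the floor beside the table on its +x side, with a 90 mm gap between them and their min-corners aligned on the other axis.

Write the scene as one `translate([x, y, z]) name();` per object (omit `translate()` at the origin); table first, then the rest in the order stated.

table();
translate([0, 0, 716]) stool();
translate([1684, 0, 0]) bookshelf();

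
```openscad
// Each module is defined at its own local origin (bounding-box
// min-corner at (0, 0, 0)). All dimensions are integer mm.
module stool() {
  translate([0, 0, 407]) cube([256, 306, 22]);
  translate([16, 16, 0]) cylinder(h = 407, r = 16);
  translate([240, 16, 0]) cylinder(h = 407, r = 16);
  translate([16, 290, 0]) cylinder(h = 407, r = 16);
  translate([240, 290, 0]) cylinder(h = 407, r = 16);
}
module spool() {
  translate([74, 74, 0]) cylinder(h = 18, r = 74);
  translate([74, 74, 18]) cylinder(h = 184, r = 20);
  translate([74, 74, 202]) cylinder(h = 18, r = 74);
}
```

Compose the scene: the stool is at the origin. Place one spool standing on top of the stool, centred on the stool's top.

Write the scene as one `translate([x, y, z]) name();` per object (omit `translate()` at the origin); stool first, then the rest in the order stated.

stool();
translate([54, 79, 429]) spool();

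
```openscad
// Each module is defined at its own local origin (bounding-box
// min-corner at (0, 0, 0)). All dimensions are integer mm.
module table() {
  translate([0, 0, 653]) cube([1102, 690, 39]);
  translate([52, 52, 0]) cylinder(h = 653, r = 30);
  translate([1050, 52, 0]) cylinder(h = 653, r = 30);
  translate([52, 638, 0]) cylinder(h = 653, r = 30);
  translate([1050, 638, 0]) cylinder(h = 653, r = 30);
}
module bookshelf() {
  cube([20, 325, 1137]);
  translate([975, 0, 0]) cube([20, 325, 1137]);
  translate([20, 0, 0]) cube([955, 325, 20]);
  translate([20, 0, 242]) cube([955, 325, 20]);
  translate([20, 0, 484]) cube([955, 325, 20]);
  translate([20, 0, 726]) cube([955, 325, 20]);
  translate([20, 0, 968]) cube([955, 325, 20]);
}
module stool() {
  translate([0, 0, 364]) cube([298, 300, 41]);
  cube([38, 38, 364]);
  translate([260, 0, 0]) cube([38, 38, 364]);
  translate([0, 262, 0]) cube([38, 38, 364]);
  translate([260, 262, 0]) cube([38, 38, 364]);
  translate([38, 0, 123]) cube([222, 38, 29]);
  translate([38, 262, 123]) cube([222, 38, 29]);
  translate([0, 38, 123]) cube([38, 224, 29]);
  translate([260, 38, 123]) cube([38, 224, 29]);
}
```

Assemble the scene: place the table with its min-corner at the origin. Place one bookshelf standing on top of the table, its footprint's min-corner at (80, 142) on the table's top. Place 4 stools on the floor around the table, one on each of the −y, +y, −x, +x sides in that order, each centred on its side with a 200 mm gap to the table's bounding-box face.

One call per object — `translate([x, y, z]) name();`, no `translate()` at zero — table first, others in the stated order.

table();
translate([80, 142, 692]) bookshelf();
translate([402, -500, 0]) stool();
translate([402, 890, 0]) stool();
translate([-498, 195, 0]) stool();
translate([1302, 195, 0]) stool();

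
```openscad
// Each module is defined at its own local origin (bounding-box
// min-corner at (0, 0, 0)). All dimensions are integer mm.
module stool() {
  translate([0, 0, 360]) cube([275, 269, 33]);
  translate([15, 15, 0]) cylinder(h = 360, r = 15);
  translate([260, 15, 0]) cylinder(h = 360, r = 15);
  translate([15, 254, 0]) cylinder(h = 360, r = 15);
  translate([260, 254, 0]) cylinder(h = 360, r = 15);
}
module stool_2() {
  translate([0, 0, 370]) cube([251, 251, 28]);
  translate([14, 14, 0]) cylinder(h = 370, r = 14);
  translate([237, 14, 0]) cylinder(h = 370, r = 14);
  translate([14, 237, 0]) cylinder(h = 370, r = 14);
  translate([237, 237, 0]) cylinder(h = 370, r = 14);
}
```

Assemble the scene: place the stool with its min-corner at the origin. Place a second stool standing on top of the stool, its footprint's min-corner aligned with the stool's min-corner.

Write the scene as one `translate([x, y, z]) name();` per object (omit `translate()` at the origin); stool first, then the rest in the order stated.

stool();
translate([0, 0, 393]) stool_2();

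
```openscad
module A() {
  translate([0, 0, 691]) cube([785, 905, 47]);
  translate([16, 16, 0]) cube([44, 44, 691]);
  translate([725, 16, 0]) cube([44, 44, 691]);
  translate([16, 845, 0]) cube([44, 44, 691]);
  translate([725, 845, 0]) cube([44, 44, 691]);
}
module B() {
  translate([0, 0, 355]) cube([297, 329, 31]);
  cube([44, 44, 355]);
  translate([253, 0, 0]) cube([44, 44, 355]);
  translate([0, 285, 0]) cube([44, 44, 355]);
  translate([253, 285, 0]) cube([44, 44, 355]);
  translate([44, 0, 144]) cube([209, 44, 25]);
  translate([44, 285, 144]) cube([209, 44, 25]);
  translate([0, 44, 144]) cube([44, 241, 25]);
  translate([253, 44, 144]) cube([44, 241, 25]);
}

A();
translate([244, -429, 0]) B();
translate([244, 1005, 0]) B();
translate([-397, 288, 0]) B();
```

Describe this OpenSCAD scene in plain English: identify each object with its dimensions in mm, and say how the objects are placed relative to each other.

A is a rectangular dining table. The top is 785×905×47 mm with its upper surface at z = 738 mm. It stands on four 44×44 mm square legs, each inset 16 mm from the nearest pair of top edges, running from the floor to the underside of the top.

B is a four-legged stool. The seat is 297×329 mm, 31 mm thick, top at z = 386 mm. It stands on four square legs, each 44×44 mm in cross-section, from z = 0 to the seat underside, each flush with a corner of the seat. Four stretchers, 44 mm wide and 25 mm tall, connect adjacent legs with their undersides at z = 144 mm, each running between the inner faces of the legs it joins and aligned with the legs' outer faces on the other axis.

Three stools sit around the table at the −y, +y, −x sides.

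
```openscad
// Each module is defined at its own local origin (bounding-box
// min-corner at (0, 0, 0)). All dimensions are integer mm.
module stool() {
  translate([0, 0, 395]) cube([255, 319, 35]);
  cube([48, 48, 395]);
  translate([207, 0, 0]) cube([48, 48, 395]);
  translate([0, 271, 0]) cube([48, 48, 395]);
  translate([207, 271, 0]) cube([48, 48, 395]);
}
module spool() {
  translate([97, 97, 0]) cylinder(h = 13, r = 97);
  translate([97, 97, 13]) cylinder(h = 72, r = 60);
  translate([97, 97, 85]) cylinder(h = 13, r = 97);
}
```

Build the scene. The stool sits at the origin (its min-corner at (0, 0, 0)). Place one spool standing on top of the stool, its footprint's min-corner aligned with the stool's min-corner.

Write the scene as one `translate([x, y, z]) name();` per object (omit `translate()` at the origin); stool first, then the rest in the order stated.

stool();
translate([0, 0, 430]) spool();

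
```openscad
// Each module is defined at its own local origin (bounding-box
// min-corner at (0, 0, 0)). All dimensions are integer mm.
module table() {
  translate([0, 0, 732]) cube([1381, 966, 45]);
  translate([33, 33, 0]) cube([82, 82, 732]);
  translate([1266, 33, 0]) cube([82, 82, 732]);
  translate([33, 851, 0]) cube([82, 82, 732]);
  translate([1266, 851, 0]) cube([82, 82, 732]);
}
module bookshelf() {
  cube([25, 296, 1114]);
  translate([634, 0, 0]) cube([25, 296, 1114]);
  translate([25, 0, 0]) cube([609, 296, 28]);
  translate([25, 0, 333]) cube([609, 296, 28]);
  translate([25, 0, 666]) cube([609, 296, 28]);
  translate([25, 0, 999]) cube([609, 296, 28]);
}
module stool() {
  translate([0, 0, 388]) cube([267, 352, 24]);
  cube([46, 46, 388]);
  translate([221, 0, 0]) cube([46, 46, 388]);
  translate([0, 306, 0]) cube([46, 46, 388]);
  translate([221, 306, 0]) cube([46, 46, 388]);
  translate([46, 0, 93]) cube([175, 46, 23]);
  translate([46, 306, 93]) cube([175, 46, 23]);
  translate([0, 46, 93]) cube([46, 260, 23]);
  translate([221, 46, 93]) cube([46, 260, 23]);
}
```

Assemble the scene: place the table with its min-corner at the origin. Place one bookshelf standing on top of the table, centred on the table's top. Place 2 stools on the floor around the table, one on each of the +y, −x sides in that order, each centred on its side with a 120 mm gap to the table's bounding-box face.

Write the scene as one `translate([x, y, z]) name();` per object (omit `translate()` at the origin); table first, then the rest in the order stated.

table();
translate([361, 335, 777]) bookshelf();
translate([557, 1086, 0]) stool();
translate([-387, 307, 0]) stool();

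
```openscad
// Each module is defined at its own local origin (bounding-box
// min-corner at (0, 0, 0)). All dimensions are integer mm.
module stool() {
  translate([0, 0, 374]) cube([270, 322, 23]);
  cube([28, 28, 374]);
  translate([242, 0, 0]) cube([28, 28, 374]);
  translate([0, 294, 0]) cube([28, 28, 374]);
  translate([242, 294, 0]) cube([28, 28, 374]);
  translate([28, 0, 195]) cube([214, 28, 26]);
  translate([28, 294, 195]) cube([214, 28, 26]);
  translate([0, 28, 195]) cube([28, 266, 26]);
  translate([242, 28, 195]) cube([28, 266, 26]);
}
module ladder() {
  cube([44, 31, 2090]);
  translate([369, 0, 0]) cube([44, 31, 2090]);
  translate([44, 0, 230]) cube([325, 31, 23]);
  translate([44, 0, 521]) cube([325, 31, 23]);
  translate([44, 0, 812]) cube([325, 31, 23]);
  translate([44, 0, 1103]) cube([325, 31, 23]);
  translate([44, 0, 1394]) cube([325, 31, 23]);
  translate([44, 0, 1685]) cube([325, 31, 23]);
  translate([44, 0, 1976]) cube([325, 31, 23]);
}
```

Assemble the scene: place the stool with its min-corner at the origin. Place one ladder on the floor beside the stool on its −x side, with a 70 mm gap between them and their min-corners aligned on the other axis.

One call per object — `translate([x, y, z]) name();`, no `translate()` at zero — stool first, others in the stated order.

stool();
translate([-483, 0, 0]) ladder();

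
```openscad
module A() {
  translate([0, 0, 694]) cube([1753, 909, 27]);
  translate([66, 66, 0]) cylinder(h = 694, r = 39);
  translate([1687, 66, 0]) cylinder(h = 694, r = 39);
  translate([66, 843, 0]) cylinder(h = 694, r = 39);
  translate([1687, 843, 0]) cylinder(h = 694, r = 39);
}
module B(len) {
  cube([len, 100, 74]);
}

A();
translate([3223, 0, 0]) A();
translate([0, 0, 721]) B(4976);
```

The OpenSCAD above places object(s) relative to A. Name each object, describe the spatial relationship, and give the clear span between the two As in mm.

A is a table. B is a beam. A beam spans the tops of two tables. The clear span between the two tables is 1470 mm.

Second table starts at x = 3223; first ends at x = 1753; clear span = 3223 − 1753 = 1470 mm.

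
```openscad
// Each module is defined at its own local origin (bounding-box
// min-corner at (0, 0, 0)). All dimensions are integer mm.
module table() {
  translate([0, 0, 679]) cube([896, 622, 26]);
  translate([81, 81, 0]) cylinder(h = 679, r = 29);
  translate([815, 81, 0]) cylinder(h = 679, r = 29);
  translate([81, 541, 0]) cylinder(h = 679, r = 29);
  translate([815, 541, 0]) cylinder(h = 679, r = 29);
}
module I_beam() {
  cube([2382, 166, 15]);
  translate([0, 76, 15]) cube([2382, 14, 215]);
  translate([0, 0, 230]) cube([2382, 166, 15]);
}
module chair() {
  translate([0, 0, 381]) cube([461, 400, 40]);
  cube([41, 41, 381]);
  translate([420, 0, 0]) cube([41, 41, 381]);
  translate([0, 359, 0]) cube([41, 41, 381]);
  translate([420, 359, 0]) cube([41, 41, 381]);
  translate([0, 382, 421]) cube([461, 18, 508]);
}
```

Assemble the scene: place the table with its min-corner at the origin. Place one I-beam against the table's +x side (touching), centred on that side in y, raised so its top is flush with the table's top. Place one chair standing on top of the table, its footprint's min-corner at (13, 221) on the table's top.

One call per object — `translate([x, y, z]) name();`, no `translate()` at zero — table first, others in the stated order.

table();
translate([896, 228, 460]) I_beam();
translate([13, 221, 705]) chair();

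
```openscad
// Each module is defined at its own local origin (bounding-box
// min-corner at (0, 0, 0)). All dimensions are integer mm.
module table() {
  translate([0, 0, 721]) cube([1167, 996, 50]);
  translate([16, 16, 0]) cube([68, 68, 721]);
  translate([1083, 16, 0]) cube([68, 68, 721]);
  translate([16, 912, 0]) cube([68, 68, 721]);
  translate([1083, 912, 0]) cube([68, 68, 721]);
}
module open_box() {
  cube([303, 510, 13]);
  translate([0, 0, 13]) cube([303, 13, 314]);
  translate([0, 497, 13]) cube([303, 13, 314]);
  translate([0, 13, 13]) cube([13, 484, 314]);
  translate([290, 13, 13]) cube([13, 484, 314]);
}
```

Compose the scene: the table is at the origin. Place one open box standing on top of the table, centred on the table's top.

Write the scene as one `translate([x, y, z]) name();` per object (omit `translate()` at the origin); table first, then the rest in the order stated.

table();
translate([432, 243, 771]) open_box();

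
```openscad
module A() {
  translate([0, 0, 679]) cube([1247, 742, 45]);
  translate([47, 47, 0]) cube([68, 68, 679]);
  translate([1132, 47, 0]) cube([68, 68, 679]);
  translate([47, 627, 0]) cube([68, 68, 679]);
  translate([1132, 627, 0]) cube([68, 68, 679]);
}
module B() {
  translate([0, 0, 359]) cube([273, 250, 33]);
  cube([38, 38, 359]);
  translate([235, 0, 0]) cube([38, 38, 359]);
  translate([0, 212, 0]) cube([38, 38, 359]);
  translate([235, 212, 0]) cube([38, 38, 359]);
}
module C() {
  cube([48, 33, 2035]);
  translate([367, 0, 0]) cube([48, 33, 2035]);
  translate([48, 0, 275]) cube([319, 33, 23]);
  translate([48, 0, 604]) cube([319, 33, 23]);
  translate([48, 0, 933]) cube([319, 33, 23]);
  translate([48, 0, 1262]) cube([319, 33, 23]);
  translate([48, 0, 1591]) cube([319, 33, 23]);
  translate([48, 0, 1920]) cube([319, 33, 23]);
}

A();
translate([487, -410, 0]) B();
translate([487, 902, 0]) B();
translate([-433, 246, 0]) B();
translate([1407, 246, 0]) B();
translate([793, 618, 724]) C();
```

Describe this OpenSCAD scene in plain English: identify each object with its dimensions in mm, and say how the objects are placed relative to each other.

A is a table with a 1247×742 mm rectangular top, 45 mm thick, top surface at z = 724 mm, supported by four 68×68 mm square legs, each inset 47 mm from the nearest pair of top edges, running from the floor.

B is a simple wooden stool: a rectangular seat 273 mm (x) by 250 mm (y), 33 mm thick, top face at z = 392 mm, on four square legs, each 38×38 mm in cross-section. The legs rest on z = 0, each flush with a corner of the seat.

C is a wooden ladder with two side rails of 48×33 mm section and 2035 mm height, set 415 mm apart overall. Between them run 6 rectangular rungs (33 mm deep, 23 mm thick), front faces flush with the rails' −y face. The bottom of the first rung is 275 mm above the floor and each subsequent rung is 329 mm higher than the one below.

Four stools sit around the table at the −y, +y, −x, +x sides. The ladder is on top of the table.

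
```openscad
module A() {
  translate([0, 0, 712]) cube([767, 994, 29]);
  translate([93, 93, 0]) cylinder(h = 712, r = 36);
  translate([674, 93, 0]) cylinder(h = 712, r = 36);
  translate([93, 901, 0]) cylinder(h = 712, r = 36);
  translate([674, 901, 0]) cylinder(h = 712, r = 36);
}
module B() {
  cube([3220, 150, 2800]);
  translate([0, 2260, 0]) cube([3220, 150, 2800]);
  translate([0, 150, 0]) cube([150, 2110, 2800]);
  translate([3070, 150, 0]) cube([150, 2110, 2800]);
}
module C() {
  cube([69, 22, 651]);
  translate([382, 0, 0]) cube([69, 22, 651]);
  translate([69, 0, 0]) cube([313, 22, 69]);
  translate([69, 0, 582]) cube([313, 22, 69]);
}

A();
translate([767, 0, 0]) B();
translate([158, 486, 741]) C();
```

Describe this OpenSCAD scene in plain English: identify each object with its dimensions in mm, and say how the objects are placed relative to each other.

A is a table: top 767 mm (x) × 994 mm (y), 29 mm thick, upper face at z = 741 mm, on four round legs of 72 mm diameter, each leg's bounding box inset 57 mm from the nearest pair of top edges, running from z = 0 to the bottom of the top.

B is the wall frame of a small rectangular building: four walls, each 2800 mm tall and 150 mm thick, enclosing a footprint 3220 mm (x) by 2410 mm (y) outside-to-outside, with no floor or roof. The front and back walls (the −y and +y sides) span the full width; the two side walls fit between them.

C is a picture frame with a 313×513 mm rectangular opening (x by z) and a uniform 69 mm border on every side. Frame depth is 22 mm along y. It is built from two vertical stiles running the full outside height and two horizontal rails spanning the gap between the stiles.

The house frame is against the table's +x side, with their −y faces flush. The picture frame is on top of the table, centred.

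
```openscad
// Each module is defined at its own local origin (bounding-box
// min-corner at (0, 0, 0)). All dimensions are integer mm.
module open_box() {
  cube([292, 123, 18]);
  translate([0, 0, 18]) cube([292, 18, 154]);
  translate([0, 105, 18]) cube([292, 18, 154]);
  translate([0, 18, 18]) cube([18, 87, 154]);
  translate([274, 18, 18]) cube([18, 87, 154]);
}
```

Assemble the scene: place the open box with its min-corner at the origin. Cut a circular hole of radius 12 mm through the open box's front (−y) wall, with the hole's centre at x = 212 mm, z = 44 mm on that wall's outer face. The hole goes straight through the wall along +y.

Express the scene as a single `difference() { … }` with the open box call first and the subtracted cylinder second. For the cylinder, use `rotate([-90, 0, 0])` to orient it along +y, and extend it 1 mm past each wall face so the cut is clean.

difference() {
  open_box();
  translate([212, -1, 44]) rotate([-90, 0, 0]) cylinder(h = 20, r = 12);
}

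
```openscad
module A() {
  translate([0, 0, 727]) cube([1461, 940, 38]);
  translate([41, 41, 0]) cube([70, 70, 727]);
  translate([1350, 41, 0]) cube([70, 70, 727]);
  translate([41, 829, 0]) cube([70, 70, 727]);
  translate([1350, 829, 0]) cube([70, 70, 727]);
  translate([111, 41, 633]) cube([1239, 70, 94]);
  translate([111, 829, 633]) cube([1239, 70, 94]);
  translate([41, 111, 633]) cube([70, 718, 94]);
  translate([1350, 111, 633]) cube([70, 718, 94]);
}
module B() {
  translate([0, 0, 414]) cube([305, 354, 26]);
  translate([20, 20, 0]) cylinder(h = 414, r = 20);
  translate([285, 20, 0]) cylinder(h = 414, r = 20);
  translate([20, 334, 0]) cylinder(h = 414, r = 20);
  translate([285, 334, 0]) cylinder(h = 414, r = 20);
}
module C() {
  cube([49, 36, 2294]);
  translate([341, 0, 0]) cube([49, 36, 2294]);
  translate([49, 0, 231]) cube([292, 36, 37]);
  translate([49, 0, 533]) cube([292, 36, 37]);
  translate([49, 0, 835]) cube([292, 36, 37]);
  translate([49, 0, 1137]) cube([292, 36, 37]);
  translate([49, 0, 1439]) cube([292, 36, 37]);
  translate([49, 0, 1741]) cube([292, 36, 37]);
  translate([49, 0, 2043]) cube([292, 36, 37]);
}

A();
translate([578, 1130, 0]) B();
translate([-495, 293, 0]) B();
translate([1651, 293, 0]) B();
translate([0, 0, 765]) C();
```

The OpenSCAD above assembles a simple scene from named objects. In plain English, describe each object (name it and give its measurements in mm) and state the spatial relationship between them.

A is a table with a 1461×940 mm rectangular top, 38 mm thick, top surface at z = 765 mm, supported by four 70×70 mm square legs, each inset 41 mm from the nearest pair of top edges, running from the floor. Four apron rails, 70 mm thick and 94 mm tall, run between adjacent legs with their top edges flush with the underside of the top and their outer faces flush with the legs' outer faces.

B is a four-legged stool. The seat is 305×354 mm, 26 mm thick, top at z = 440 mm. It stands on four round legs, each 40 mm in diameter, from z = 0 to the seat underside, each leg's axis is inset half a diameter from the nearest pair of seat edges (so the leg's bounding box is flush with the corner).

C is a straight ladder. Two 49×36 mm vertical rails, 2294 mm tall, stand 390 mm apart (outside-to-outside) with their front faces coplanar on the −y side. 7 rungs, each 36 mm deep and 37 mm tall, span between the inner faces of the rails, front faces flush with the rails. The lowest rung's underside is at z = 231 mm and rungs are spaced 302 mm apart (underside to underside).

Three stools sit around the table at the +y, −x, +x sides. The ladder is on top of the table.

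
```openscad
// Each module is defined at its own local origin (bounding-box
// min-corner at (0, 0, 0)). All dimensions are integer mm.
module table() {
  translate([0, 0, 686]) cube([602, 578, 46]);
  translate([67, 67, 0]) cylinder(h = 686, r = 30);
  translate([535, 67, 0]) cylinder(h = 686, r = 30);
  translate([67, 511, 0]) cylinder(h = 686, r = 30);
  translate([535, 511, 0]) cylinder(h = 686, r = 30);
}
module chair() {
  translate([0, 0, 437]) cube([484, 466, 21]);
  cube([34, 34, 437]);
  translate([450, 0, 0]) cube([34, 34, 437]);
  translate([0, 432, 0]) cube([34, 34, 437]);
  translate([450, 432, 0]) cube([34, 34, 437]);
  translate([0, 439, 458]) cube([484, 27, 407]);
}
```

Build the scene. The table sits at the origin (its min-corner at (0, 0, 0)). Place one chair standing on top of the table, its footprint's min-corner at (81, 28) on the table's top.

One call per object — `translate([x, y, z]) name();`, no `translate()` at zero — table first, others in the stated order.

table();
translate([81, 28, 732]) chair();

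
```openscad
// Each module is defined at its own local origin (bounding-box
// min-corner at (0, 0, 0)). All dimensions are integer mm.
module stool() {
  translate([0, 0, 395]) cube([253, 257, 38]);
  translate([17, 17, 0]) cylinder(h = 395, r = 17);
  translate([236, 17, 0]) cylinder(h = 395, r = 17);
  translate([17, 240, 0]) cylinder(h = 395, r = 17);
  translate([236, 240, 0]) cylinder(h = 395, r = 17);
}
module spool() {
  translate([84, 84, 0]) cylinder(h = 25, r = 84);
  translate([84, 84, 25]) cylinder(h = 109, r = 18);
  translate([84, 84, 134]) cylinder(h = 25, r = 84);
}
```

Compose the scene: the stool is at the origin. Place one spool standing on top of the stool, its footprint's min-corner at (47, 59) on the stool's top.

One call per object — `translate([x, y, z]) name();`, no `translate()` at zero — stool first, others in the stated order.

stool();
translate([47, 59, 433]) spool();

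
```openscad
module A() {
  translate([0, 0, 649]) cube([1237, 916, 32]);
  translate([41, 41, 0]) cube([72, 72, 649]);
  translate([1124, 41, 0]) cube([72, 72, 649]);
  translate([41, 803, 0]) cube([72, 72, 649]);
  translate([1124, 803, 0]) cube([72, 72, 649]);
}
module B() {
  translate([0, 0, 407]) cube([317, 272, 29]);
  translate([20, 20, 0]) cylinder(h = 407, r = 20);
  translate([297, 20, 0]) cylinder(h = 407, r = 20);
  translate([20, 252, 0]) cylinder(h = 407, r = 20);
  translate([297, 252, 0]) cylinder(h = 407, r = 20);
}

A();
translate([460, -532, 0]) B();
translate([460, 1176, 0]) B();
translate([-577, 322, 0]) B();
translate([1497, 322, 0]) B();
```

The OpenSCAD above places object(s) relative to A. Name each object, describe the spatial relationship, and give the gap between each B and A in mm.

A is a table. B is a stool. Four stools sit around the table at the −y, +y, −x, +x sides. The gap between each stool and the table is 260 mm.

Each stool's nearest face is 260 mm from the table's bounding box.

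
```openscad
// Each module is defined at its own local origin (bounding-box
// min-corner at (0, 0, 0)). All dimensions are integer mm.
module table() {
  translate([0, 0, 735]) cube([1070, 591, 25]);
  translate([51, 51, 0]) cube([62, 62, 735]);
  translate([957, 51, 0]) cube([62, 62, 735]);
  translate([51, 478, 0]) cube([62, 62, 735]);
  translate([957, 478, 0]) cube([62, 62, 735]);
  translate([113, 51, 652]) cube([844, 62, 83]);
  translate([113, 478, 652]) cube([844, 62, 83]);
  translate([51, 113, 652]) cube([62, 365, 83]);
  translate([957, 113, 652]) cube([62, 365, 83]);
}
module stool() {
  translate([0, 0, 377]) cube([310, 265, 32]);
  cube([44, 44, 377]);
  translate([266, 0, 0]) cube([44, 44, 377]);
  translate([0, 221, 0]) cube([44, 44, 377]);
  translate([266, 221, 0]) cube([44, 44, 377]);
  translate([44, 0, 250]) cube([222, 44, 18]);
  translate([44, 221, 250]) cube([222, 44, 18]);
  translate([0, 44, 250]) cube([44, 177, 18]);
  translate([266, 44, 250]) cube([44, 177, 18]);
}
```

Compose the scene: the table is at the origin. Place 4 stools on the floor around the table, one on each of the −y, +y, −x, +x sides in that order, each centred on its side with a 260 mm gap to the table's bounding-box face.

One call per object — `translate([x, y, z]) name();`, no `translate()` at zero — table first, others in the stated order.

table();
translate([380, -525, 0]) stool();
translate([380, 851, 0]) stool();
translate([-570, 163, 0]) stool();
translate([1330, 163, 0]) stool();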